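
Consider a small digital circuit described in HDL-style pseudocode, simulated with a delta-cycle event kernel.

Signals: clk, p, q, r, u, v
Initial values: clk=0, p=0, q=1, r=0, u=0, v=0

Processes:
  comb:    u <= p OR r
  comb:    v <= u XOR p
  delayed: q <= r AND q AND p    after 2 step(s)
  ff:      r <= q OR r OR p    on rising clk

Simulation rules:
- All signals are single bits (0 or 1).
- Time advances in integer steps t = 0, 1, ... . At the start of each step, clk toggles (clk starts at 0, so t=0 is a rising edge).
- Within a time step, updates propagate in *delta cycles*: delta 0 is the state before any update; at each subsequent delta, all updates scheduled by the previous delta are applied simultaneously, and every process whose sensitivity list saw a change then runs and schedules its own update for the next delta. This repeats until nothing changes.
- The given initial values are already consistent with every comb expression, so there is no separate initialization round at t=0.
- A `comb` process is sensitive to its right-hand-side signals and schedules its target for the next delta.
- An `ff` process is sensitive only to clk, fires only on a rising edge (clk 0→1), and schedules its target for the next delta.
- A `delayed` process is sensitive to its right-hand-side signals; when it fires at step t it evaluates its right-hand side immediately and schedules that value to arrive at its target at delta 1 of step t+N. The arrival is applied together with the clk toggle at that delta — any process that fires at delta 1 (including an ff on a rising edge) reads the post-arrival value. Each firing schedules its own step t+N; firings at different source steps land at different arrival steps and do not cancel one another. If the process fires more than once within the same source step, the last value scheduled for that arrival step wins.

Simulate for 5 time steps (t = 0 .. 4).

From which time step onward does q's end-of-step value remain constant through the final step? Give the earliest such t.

2

[bits: u,v,r,p,clk,q]
t=0: Δ0=000001 Δ1=000011 Δ2=001011 Δ3=101011 Δ4=111011 | 4Δ
t=1: Δ0=111011 Δ1=111001 | 1Δ
t=2: Δ0=111001 Δ1=111010 | 1Δ
t=3: Δ0=111010 Δ1=111000 | 1Δ
t=4: Δ0=111000 Δ1=111010 | 1Δ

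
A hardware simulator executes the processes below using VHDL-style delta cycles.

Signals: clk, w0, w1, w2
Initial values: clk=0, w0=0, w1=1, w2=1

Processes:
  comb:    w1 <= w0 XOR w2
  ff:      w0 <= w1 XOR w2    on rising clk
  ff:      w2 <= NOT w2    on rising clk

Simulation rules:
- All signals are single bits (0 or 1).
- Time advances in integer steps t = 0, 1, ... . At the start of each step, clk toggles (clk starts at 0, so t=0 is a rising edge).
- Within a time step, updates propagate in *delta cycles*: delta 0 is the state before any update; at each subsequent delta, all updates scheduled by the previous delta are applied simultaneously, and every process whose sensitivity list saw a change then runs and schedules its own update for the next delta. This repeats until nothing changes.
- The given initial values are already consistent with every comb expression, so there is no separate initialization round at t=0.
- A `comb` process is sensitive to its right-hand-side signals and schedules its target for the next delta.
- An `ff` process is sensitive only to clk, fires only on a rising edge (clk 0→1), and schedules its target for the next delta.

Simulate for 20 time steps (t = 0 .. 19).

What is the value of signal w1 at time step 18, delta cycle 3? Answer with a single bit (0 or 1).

1

[bits: w1,w2,clk,w0]
t=0: Δ0=1100 Δ1=1110 Δ2=1010 Δ3=0010 | 3Δ
t=1: Δ0=0010 Δ1=0000 | 1Δ
t=2: Δ0=0000 Δ1=0010 Δ2=0110 Δ3=1110 | 3Δ
t=3: Δ0=1110 Δ1=1100 | 1Δ
t=4: Δ0=1100 Δ1=1110 Δ2=1010 Δ3=0010 | 3Δ
t=5: Δ0=0010 Δ1=0000 | 1Δ
t=6: Δ0=0000 Δ1=0010 Δ2=0110 Δ3=1110 | 3Δ
t=7: Δ0=1110 Δ1=1100 | 1Δ
t=8: Δ0=1100 Δ1=1110 Δ2=1010 Δ3=0010 | 3Δ
t=9: Δ0=0010 Δ1=0000 | 1Δ
t=10: Δ0=0000 Δ1=0010 Δ2=0110 Δ3=1110 | 3Δ
t=11: Δ0=1110 Δ1=1100 | 1Δ
t=12: Δ0=1100 Δ1=1110 Δ2=1010 Δ3=0010 | 3Δ
t=13: Δ0=0010 Δ1=0000 | 1Δ
t=14: Δ0=0000 Δ1=0010 Δ2=0110 Δ3=1110 | 3Δ
t=15: Δ0=1110 Δ1=1100 | 1Δ
t=16: Δ0=1100 Δ1=1110 Δ2=1010 Δ3=0010 | 3Δ
t=17: Δ0=0010 Δ1=0000 | 1Δ
t=18: Δ0=0000 Δ1=0010 Δ2=0110 Δ3=1110 | 3Δ
t=19: Δ0=1110 Δ1=1100 | 1Δ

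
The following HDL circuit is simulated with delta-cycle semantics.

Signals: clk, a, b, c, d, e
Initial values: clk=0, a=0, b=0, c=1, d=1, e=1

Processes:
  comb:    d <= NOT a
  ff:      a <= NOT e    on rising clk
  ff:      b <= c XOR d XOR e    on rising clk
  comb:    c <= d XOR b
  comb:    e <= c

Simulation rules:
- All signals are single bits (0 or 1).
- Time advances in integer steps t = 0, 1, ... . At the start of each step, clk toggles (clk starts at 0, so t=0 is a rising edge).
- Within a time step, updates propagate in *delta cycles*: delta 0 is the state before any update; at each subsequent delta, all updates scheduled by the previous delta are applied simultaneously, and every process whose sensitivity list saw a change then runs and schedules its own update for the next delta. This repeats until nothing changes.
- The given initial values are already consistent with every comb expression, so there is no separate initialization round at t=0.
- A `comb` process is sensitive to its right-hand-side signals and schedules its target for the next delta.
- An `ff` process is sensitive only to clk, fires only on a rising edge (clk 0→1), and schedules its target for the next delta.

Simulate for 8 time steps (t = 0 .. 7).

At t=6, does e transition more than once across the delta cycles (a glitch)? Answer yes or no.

no

[bits: a,e,d,b,c,clk]
t=0: Δ0=011010 Δ1=011011 Δ2=011111 Δ3=011101 Δ4=001101 | 4Δ
t=1: Δ0=001101 Δ1=001100 | 1Δ
t=2: Δ0=001100 Δ1=001101 Δ2=101101 Δ3=100101 Δ4=100111 Δ5=110111 | 5Δ
t=3: Δ0=110111 Δ1=110110 | 1Δ
t=4: Δ0=110110 Δ1=110111 Δ2=010011 Δ3=011001 Δ4=001011 Δ5=011011 | 5Δ
t=5: Δ0=011011 Δ1=011010 | 1Δ
t=6: Δ0=011010 Δ1=011011 Δ2=011111 Δ3=011101 Δ4=001101 | 4Δ
t=7: Δ0=001101 Δ1=001100 | 1Δ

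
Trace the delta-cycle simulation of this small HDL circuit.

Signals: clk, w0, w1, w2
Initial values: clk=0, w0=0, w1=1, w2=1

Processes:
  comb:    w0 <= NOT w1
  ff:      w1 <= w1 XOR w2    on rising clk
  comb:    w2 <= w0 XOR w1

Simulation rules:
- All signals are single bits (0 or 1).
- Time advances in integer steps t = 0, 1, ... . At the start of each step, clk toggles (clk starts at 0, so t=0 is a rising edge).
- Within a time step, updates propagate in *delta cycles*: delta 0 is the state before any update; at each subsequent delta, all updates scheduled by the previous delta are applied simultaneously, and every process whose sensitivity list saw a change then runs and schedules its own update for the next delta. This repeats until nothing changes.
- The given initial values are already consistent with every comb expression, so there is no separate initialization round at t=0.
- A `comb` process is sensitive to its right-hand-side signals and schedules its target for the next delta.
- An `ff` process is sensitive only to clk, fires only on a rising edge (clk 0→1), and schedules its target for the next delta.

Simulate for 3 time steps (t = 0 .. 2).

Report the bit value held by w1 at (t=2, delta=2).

1

[bits: clk,w0,w2,w1]
t=0: Δ0=0011 Δ1=1011 Δ2=1010 Δ3=1100 Δ4=1110 | 4Δ
t=1: Δ0=1110 Δ1=0110 | 1Δ
t=2: Δ0=0110 Δ1=1110 Δ2=1111 Δ3=1001 Δ4=1011 | 4Δ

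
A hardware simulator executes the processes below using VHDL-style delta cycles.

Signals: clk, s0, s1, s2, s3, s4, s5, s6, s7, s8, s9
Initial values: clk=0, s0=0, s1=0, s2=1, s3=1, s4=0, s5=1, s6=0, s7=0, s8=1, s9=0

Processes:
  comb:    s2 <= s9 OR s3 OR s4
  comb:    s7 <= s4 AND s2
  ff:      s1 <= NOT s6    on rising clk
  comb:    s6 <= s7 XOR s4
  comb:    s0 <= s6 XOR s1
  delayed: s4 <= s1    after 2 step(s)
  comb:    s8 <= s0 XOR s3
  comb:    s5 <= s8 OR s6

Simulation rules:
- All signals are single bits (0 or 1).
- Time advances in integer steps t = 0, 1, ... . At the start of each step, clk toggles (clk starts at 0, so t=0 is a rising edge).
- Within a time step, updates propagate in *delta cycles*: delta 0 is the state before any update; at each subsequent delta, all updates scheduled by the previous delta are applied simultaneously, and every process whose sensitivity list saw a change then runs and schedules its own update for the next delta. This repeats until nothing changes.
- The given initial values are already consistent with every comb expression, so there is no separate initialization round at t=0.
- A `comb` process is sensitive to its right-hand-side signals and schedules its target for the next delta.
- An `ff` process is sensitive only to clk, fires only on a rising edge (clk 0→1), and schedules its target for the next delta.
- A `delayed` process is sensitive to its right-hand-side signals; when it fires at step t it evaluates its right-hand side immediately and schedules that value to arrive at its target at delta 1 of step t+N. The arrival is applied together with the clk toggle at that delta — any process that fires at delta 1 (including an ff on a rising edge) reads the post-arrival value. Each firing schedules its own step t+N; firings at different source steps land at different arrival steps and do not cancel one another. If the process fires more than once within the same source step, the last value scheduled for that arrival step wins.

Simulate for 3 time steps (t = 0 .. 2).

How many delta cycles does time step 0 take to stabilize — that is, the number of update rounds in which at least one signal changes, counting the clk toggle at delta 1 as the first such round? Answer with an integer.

5

[bits: s6,s0,s3,s1,clk,s2,s7,s5,s8,s4,s9]
t=0: Δ0=00100101100 Δ1=00101101100 Δ2=00111101100 Δ3=01111101100 Δ4=01111101000 Δ5=01111100000 | 5Δ
t=1: Δ0=01111100000 Δ1=01110100000 | 1Δ
t=2: Δ0=01110100000 Δ1=01111100010 Δ2=11111110010 Δ3=00111111010 Δ4=01111110110 Δ5=01111111010 Δ6=01111110010 | 6Δ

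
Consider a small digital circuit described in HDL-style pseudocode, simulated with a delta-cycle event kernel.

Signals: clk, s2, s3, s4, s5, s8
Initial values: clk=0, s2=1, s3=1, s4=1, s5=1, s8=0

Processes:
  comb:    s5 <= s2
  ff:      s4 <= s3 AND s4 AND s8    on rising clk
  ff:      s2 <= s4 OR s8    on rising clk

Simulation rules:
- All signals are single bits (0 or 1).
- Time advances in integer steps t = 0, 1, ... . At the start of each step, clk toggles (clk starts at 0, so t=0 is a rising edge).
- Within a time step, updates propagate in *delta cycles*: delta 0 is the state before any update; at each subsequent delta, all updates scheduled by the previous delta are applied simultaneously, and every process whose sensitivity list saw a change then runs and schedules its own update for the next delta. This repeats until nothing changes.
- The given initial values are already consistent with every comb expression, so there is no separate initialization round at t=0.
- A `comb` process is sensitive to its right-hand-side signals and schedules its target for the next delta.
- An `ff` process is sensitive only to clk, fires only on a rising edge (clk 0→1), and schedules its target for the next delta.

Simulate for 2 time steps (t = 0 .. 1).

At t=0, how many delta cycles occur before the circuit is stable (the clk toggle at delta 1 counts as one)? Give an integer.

[bits: s3,s2,s4,clk,s8,s5]
t=0: Δ0=111001 Δ1=111101 Δ2=110101 | 2Δ
t=1: Δ0=110101 Δ1=110001 | 1Δ

2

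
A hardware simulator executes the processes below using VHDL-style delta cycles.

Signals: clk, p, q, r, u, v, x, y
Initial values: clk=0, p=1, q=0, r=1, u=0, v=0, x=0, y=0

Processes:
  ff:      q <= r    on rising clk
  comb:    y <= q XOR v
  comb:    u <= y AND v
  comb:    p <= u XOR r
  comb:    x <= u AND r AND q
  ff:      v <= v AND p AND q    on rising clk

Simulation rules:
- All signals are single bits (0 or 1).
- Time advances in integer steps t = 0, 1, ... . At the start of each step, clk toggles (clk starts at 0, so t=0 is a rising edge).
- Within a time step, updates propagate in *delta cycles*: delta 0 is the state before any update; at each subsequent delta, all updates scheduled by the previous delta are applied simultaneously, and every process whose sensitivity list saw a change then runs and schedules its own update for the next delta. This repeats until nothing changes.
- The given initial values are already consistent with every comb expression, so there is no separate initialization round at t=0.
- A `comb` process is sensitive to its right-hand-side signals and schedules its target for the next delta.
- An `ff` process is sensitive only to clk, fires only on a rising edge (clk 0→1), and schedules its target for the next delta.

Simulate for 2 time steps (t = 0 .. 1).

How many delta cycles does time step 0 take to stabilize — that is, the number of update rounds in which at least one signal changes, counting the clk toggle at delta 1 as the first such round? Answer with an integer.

3

t=0 Δ0: u=0 y=0 x=0 v=0 clk=0 p=1 r=1 q=0
  Δ1: clk:0→1
  Δ2: q:0→1
  Δ3: y:0→1
  (3Δ to stable)
t=1 Δ0: u=0 y=1 x=0 v=0 clk=1 p=1 r=1 q=1
  Δ1: clk:1→0
  (1Δ to stable)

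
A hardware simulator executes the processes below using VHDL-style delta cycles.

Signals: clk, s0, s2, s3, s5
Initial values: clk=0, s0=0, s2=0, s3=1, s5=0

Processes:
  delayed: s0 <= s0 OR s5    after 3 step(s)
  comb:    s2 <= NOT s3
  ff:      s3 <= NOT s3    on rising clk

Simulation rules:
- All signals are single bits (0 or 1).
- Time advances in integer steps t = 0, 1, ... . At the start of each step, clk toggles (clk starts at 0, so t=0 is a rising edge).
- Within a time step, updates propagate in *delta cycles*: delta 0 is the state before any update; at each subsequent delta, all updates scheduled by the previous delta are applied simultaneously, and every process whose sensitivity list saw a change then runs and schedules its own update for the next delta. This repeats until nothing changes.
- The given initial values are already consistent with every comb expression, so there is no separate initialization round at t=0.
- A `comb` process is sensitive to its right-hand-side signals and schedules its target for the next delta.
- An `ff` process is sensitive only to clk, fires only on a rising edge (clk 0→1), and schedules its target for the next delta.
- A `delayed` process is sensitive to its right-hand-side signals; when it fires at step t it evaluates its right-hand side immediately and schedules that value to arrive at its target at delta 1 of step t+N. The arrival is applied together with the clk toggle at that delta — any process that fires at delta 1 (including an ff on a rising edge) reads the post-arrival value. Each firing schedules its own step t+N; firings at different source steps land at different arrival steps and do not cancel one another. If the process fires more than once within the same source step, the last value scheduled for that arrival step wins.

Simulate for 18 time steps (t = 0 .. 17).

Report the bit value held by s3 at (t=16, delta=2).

0

[bits: s2,s0,clk,s5,s3]
t=0: Δ0=00001 Δ1=00101 Δ2=00100 Δ3=10100 | 3Δ
t=1: Δ0=10100 Δ1=10000 | 1Δ
t=2: Δ0=10000 Δ1=10100 Δ2=10101 Δ3=00101 | 3Δ
t=3: Δ0=00101 Δ1=00001 | 1Δ
t=4: Δ0=00001 Δ1=00101 Δ2=00100 Δ3=10100 | 3Δ
t=5: Δ0=10100 Δ1=10000 | 1Δ
t=6: Δ0=10000 Δ1=10100 Δ2=10101 Δ3=00101 | 3Δ
t=7: Δ0=00101 Δ1=00001 | 1Δ
t=8: Δ0=00001 Δ1=00101 Δ2=00100 Δ3=10100 | 3Δ
t=9: Δ0=10100 Δ1=10000 | 1Δ
t=10: Δ0=10000 Δ1=10100 Δ2=10101 Δ3=00101 | 3Δ
t=11: Δ0=00101 Δ1=00001 | 1Δ
t=12: Δ0=00001 Δ1=00101 Δ2=00100 Δ3=10100 | 3Δ
t=13: Δ0=10100 Δ1=10000 | 1Δ
t=14: Δ0=10000 Δ1=10100 Δ2=10101 Δ3=00101 | 3Δ
t=15: Δ0=00101 Δ1=00001 | 1Δ
t=16: Δ0=00001 Δ1=00101 Δ2=00100 Δ3=10100 | 3Δ
t=17: Δ0=10100 Δ1=10000 | 1Δ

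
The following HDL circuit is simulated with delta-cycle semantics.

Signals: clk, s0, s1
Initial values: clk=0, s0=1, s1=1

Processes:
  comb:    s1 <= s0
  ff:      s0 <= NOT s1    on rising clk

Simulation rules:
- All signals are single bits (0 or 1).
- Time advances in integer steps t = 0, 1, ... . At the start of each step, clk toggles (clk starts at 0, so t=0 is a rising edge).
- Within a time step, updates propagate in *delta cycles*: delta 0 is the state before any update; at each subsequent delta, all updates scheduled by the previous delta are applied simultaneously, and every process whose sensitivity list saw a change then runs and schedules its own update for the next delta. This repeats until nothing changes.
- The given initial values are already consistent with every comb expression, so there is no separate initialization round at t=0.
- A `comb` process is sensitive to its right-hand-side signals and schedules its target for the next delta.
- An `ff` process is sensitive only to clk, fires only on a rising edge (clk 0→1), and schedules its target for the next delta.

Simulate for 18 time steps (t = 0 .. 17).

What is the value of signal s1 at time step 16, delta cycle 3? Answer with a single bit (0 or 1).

t=0 Δ0: s0=1 clk=0 s1=1
  Δ1: clk:0→1
  Δ2: s0:1→0
  Δ3: s1:1→0
  (3Δ to stable)
t=1 Δ0: s0=0 clk=1 s1=0
  Δ1: clk:1→0
  (1Δ to stable)
t=2 Δ0: s0=0 clk=0 s1=0
  Δ1: clk:0→1
  Δ2: s0:0→1
  Δ3: s1:0→1
  (3Δ to stable)
t=3 Δ0: s0=1 clk=1 s1=1
  Δ1: clk:1→0
  (1Δ to stable)
t=4 Δ0: s0=1 clk=0 s1=1
  Δ1: clk:0→1
  Δ2: s0:1→0
  Δ3: s1:1→0
  (3Δ to stable)
t=5 Δ0: s0=0 clk=1 s1=0
  Δ1: clk:1→0
  (1Δ to stable)
t=6 Δ0: s0=0 clk=0 s1=0
  Δ1: clk:0→1
  Δ2: s0:0→1
  Δ3: s1:0→1
  (3Δ to stable)
t=7 Δ0: s0=1 clk=1 s1=1
  Δ1: clk:1→0
  (1Δ to stable)
t=8 Δ0: s0=1 clk=0 s1=1
  Δ1: clk:0→1
  Δ2: s0:1→0
  Δ3: s1:1→0
  (3Δ to stable)
t=9 Δ0: s0=0 clk=1 s1=0
  Δ1: clk:1→0
  (1Δ to stable)
t=10 Δ0: s0=0 clk=0 s1=0
  Δ1: clk:0→1
  Δ2: s0:0→1
  Δ3: s1:0→1
  (3Δ to stable)
t=11 Δ0: s0=1 clk=1 s1=1
  Δ1: clk:1→0
  (1Δ to stable)
t=12 Δ0: s0=1 clk=0 s1=1
  Δ1: clk:0→1
  Δ2: s0:1→0
  Δ3: s1:1→0
  (3Δ to stable)
t=13 Δ0: s0=0 clk=1 s1=0
  Δ1: clk:1→0
  (1Δ to stable)
t=14 Δ0: s0=0 clk=0 s1=0
  Δ1: clk:0→1
  Δ2: s0:0→1
  Δ3: s1:0→1
  (3Δ to stable)
t=15 Δ0: s0=1 clk=1 s1=1
  Δ1: clk:1→0
  (1Δ to stable)
t=16 Δ0: s0=1 clk=0 s1=1
  Δ1: clk:0→1
  Δ2: s0:1→0
  Δ3: s1:1→0
  (3Δ to stable)
t=17 Δ0: s0=0 clk=1 s1=0
  Δ1: clk:1→0
  (1Δ to stable)

0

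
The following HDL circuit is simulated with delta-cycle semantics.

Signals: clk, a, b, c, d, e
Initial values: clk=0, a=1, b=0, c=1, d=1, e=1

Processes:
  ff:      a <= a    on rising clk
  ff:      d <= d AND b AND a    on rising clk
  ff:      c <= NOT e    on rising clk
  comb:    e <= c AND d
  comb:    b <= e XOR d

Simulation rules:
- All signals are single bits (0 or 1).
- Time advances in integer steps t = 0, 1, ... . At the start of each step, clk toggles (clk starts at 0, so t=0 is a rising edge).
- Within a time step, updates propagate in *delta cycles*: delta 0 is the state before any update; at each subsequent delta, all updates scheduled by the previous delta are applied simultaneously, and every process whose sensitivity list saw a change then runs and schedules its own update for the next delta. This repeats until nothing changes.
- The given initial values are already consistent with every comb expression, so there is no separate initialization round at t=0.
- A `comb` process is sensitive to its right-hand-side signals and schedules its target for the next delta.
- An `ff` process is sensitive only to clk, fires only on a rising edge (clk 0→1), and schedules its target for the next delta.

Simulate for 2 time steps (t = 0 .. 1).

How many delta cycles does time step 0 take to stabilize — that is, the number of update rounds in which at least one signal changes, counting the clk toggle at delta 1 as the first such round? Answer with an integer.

4

t=0 Δ0: b=0 e=1 d=1 c=1 clk=0 a=1
  Δ1: clk:0→1
  Δ2: d:1→0, c:1→0
  Δ3: b:0→1, e:1→0
  Δ4: b:1→0
  (4Δ to stable)
t=1 Δ0: b=0 e=0 d=0 c=0 clk=1 a=1
  Δ1: clk:1→0
  (1Δ to stable)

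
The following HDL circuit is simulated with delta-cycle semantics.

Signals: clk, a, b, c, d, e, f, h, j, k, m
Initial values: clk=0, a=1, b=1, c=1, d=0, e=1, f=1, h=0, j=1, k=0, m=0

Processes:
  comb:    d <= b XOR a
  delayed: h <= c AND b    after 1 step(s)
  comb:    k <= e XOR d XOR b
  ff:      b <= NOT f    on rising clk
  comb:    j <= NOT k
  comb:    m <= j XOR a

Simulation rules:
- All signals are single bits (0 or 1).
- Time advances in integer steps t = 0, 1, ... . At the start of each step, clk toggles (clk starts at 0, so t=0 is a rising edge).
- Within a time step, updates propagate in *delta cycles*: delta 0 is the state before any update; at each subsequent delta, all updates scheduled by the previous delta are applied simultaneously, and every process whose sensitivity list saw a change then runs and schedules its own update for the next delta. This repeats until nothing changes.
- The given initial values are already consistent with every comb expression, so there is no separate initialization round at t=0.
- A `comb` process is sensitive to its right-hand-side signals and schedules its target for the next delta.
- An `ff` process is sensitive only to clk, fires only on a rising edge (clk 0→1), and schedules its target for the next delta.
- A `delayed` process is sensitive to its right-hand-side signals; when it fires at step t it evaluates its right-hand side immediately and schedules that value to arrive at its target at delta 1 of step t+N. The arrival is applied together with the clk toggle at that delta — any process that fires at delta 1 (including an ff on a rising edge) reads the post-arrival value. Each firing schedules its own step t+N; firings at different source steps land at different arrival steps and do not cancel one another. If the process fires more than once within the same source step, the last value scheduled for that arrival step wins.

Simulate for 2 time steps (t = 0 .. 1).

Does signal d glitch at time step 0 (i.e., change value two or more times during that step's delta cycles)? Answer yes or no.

no

t0.Δ0 clk=0 b=1 f=1 m=0 k=0 j=1 d=0 h=0 c=1 e=1 a=1
t0.Δ1 clk=1 b=1 f=1 m=0 k=0 j=1 d=0 h=0 c=1 e=1 a=1
t0.Δ2 clk=1 b=0 f=1 m=0 k=0 j=1 d=0 h=0 c=1 e=1 a=1
t0.Δ3 clk=1 b=0 f=1 m=0 k=1 j=1 d=1 h=0 c=1 e=1 a=1
t0.Δ4 clk=1 b=0 f=1 m=0 k=0 j=0 d=1 h=0 c=1 e=1 a=1
t0.Δ5 clk=1 b=0 f=1 m=1 k=0 j=1 d=1 h=0 c=1 e=1 a=1
t0.Δ6 clk=1 b=0 f=1 m=0 k=0 j=1 d=1 h=0 c=1 e=1 a=1
t1.Δ0 clk=1 b=0 f=1 m=0 k=0 j=1 d=1 h=0 c=1 e=1 a=1
t1.Δ1 clk=0 b=0 f=1 m=0 k=0 j=1 d=1 h=0 c=1 e=1 a=1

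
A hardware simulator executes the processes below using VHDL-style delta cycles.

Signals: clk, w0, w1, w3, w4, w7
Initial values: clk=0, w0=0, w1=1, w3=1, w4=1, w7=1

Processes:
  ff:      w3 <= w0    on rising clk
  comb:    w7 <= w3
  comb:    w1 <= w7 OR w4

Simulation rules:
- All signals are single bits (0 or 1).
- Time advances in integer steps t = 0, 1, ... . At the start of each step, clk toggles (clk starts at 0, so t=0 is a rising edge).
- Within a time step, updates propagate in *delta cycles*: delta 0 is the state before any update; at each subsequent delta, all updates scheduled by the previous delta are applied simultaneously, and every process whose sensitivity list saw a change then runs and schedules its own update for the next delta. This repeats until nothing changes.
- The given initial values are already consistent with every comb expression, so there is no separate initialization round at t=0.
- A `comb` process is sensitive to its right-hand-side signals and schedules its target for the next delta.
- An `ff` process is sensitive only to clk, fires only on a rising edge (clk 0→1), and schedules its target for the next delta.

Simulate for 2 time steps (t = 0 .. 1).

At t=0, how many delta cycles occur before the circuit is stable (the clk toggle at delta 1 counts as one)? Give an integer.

3

t=0 Δ0: clk=0 w7=1 w4=1 w1=1 w3=1 w0=0
  Δ1: clk:0→1
  Δ2: w3:1→0
  Δ3: w7:1→0
  (3Δ to stable)
t=1 Δ0: clk=1 w7=0 w4=1 w1=1 w3=0 w0=0
  Δ1: clk:1→0
  (1Δ to stable)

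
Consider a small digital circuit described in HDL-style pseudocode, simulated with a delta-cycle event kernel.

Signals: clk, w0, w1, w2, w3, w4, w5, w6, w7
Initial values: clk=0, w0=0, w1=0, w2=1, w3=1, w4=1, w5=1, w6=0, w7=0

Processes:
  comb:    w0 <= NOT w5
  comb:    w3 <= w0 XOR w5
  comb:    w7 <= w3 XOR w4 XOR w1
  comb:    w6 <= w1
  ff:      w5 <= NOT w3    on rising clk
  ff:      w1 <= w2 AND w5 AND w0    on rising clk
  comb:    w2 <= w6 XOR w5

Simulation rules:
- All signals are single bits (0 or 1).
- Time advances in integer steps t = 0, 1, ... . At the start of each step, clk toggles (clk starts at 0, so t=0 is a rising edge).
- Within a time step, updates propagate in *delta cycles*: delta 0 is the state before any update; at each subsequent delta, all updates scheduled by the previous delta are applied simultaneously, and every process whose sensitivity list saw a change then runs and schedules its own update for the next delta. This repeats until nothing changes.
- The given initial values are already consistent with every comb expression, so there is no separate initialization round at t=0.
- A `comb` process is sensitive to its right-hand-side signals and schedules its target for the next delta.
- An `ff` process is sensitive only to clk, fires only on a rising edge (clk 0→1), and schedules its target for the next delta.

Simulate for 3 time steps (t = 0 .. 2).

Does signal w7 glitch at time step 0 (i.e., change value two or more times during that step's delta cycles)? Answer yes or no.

yes

t=0 Δ0: w2=1 w4=1 w6=0 w5=1 w3=1 w1=0 w7=0 clk=0 w0=0
  Δ1: clk:0→1
  Δ2: w5:1→0
  Δ3: w2:1→0, w3:1→0, w0:0→1
  Δ4: w3:0→1, w7:0→1
  Δ5: w7:1→0
  (5Δ to stable)
t=1 Δ0: w2=0 w4=1 w6=0 w5=0 w3=1 w1=0 w7=0 clk=1 w0=1
  Δ1: clk:1→0
  (1Δ to stable)
t=2 Δ0: w2=0 w4=1 w6=0 w5=0 w3=1 w1=0 w7=0 clk=0 w0=1
  Δ1: clk:0→1
  (1Δ to stable)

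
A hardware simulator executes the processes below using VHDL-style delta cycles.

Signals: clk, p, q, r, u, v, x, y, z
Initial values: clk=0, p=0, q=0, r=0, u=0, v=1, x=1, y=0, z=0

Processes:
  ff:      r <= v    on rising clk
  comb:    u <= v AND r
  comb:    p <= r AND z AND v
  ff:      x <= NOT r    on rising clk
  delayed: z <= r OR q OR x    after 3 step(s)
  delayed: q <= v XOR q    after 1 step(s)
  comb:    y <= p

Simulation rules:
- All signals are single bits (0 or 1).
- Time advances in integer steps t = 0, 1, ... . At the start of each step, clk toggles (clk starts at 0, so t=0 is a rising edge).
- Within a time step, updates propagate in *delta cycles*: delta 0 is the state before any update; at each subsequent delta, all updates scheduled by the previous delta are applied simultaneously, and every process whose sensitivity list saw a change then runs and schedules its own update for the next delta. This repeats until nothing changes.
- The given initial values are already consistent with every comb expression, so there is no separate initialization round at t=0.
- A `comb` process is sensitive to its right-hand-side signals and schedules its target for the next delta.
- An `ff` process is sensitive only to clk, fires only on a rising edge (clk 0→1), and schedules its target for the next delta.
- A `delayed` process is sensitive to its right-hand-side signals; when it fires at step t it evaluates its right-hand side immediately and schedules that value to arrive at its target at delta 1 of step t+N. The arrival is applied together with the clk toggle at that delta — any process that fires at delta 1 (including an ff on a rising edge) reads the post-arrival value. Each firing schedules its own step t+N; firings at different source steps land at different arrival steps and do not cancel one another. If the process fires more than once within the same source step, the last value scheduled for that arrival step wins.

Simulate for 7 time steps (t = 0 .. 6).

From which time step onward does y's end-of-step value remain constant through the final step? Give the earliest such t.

[bits: z,clk,q,p,y,u,v,x,r]
t=0: Δ0=000000110 Δ1=010000110 Δ2=010000111 Δ3=010001111 | 3Δ
t=1: Δ0=010001111 Δ1=000001111 | 1Δ
t=2: Δ0=000001111 Δ1=010001111 Δ2=010001101 | 2Δ
t=3: Δ0=010001101 Δ1=100001101 Δ2=100101101 Δ3=100111101 | 3Δ
t=4: Δ0=100111101 Δ1=110111101 | 1Δ
t=5: Δ0=110111101 Δ1=100111101 | 1Δ
t=6: Δ0=100111101 Δ1=110111101 | 1Δ

3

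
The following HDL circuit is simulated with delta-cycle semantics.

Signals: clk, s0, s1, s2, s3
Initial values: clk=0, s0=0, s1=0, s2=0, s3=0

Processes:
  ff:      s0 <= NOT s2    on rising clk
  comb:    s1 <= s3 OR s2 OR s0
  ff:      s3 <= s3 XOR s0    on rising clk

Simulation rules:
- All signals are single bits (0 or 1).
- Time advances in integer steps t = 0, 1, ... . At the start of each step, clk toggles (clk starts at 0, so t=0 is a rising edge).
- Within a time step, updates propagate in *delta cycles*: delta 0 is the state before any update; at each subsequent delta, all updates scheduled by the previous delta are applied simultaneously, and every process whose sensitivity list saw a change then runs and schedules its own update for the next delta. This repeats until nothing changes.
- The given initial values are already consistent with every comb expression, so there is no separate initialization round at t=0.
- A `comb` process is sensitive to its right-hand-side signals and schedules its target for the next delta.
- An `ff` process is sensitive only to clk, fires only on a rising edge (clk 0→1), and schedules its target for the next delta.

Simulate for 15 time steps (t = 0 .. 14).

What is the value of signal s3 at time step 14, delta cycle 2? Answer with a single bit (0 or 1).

1

t0.Δ0 s2=0 clk=0 s1=0 s3=0 s0=0
t0.Δ1 s2=0 clk=1 s1=0 s3=0 s0=0
t0.Δ2 s2=0 clk=1 s1=0 s3=0 s0=1
t0.Δ3 s2=0 clk=1 s1=1 s3=0 s0=1
t1.Δ0 s2=0 clk=1 s1=1 s3=0 s0=1
t1.Δ1 s2=0 clk=0 s1=1 s3=0 s0=1
t2.Δ0 s2=0 clk=0 s1=1 s3=0 s0=1
t2.Δ1 s2=0 clk=1 s1=1 s3=0 s0=1
t2.Δ2 s2=0 clk=1 s1=1 s3=1 s0=1
t3.Δ0 s2=0 clk=1 s1=1 s3=1 s0=1
t3.Δ1 s2=0 clk=0 s1=1 s3=1 s0=1
t4.Δ0 s2=0 clk=0 s1=1 s3=1 s0=1
t4.Δ1 s2=0 clk=1 s1=1 s3=1 s0=1
t4.Δ2 s2=0 clk=1 s1=1 s3=0 s0=1
t5.Δ0 s2=0 clk=1 s1=1 s3=0 s0=1
t5.Δ1 s2=0 clk=0 s1=1 s3=0 s0=1
t6.Δ0 s2=0 clk=0 s1=1 s3=0 s0=1
t6.Δ1 s2=0 clk=1 s1=1 s3=0 s0=1
t6.Δ2 s2=0 clk=1 s1=1 s3=1 s0=1
t7.Δ0 s2=0 clk=1 s1=1 s3=1 s0=1
t7.Δ1 s2=0 clk=0 s1=1 s3=1 s0=1
t8.Δ0 s2=0 clk=0 s1=1 s3=1 s0=1
t8.Δ1 s2=0 clk=1 s1=1 s3=1 s0=1
t8.Δ2 s2=0 clk=1 s1=1 s3=0 s0=1
t9.Δ0 s2=0 clk=1 s1=1 s3=0 s0=1
t9.Δ1 s2=0 clk=0 s1=1 s3=0 s0=1
t10.Δ0 s2=0 clk=0 s1=1 s3=0 s0=1
t10.Δ1 s2=0 clk=1 s1=1 s3=0 s0=1
t10.Δ2 s2=0 clk=1 s1=1 s3=1 s0=1
t11.Δ0 s2=0 clk=1 s1=1 s3=1 s0=1
t11.Δ1 s2=0 clk=0 s1=1 s3=1 s0=1
t12.Δ0 s2=0 clk=0 s1=1 s3=1 s0=1
t12.Δ1 s2=0 clk=1 s1=1 s3=1 s0=1
t12.Δ2 s2=0 clk=1 s1=1 s3=0 s0=1
t13.Δ0 s2=0 clk=1 s1=1 s3=0 s0=1
t13.Δ1 s2=0 clk=0 s1=1 s3=0 s0=1
t14.Δ0 s2=0 clk=0 s1=1 s3=0 s0=1
t14.Δ1 s2=0 clk=1 s1=1 s3=0 s0=1
t14.Δ2 s2=0 clk=1 s1=1 s3=1 s0=1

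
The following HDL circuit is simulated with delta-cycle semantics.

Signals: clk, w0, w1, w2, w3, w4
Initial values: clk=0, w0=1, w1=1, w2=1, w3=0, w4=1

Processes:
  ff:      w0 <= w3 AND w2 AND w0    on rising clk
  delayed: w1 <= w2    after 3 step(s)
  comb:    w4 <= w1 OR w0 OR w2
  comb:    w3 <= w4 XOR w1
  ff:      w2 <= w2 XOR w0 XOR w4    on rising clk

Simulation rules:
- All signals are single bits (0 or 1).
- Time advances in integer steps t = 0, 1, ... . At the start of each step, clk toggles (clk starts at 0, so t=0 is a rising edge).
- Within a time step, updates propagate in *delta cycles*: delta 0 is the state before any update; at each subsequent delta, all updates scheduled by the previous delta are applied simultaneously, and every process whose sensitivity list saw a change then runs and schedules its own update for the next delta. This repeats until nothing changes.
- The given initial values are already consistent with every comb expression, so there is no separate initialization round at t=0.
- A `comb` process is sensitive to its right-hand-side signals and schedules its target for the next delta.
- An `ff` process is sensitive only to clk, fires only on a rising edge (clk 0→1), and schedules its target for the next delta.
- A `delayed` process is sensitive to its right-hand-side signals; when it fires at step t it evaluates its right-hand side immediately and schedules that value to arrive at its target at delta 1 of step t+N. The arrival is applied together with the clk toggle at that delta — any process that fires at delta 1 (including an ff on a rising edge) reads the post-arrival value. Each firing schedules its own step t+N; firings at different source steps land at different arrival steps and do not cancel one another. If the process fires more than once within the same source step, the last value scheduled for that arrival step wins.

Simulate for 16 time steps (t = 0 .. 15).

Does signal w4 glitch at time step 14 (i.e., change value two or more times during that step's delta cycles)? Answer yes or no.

t=0 Δ0: clk=0 w0=1 w3=0 w2=1 w4=1 w1=1
  Δ1: clk:0→1
  Δ2: w0:1→0
  (2Δ to stable)
t=1 Δ0: clk=1 w0=0 w3=0 w2=1 w4=1 w1=1
  Δ1: clk:1→0
  (1Δ to stable)
t=2 Δ0: clk=0 w0=0 w3=0 w2=1 w4=1 w1=1
  Δ1: clk:0→1
  Δ2: w2:1→0
  (2Δ to stable)
t=3 Δ0: clk=1 w0=0 w3=0 w2=0 w4=1 w1=1
  Δ1: clk:1→0
  (1Δ to stable)
t=4 Δ0: clk=0 w0=0 w3=0 w2=0 w4=1 w1=1
  Δ1: clk:0→1
  Δ2: w2:0→1
  (2Δ to stable)
t=5 Δ0: clk=1 w0=0 w3=0 w2=1 w4=1 w1=1
  Δ1: clk:1→0, w1:1→0
  Δ2: w3:0→1
  (2Δ to stable)
t=6 Δ0: clk=0 w0=0 w3=1 w2=1 w4=1 w1=0
  Δ1: clk:0→1
  Δ2: w2:1→0
  Δ3: w4:1→0
  Δ4: w3:1→0
  (4Δ to stable)
t=7 Δ0: clk=1 w0=0 w3=0 w2=0 w4=0 w1=0
  Δ1: clk:1→0, w1:0→1
  Δ2: w3:0→1, w4:0→1
  Δ3: w3:1→0
  (3Δ to stable)
t=8 Δ0: clk=0 w0=0 w3=0 w2=0 w4=1 w1=1
  Δ1: clk:0→1
  Δ2: w2:0→1
  (2Δ to stable)
t=9 Δ0: clk=1 w0=0 w3=0 w2=1 w4=1 w1=1
  Δ1: clk:1→0, w1:1→0
  Δ2: w3:0→1
  (2Δ to stable)
t=10 Δ0: clk=0 w0=0 w3=1 w2=1 w4=1 w1=0
  Δ1: clk:0→1
  Δ2: w2:1→0
  Δ3: w4:1→0
  Δ4: w3:1→0
  (4Δ to stable)
t=11 Δ0: clk=1 w0=0 w3=0 w2=0 w4=0 w1=0
  Δ1: clk:1→0, w1:0→1
  Δ2: w3:0→1, w4:0→1
  Δ3: w3:1→0
  (3Δ to stable)
t=12 Δ0: clk=0 w0=0 w3=0 w2=0 w4=1 w1=1
  Δ1: clk:0→1
  Δ2: w2:0→1
  (2Δ to stable)
t=13 Δ0: clk=1 w0=0 w3=0 w2=1 w4=1 w1=1
  Δ1: clk:1→0, w1:1→0
  Δ2: w3:0→1
  (2Δ to stable)
t=14 Δ0: clk=0 w0=0 w3=1 w2=1 w4=1 w1=0
  Δ1: clk:0→1
  Δ2: w2:1→0
  Δ3: w4:1→0
  Δ4: w3:1→0
  (4Δ to stable)
t=15 Δ0: clk=1 w0=0 w3=0 w2=0 w4=0 w1=0
  Δ1: clk:1→0, w1:0→1
  Δ2: w3:0→1, w4:0→1
  Δ3: w3:1→0
  (3Δ to stable)

no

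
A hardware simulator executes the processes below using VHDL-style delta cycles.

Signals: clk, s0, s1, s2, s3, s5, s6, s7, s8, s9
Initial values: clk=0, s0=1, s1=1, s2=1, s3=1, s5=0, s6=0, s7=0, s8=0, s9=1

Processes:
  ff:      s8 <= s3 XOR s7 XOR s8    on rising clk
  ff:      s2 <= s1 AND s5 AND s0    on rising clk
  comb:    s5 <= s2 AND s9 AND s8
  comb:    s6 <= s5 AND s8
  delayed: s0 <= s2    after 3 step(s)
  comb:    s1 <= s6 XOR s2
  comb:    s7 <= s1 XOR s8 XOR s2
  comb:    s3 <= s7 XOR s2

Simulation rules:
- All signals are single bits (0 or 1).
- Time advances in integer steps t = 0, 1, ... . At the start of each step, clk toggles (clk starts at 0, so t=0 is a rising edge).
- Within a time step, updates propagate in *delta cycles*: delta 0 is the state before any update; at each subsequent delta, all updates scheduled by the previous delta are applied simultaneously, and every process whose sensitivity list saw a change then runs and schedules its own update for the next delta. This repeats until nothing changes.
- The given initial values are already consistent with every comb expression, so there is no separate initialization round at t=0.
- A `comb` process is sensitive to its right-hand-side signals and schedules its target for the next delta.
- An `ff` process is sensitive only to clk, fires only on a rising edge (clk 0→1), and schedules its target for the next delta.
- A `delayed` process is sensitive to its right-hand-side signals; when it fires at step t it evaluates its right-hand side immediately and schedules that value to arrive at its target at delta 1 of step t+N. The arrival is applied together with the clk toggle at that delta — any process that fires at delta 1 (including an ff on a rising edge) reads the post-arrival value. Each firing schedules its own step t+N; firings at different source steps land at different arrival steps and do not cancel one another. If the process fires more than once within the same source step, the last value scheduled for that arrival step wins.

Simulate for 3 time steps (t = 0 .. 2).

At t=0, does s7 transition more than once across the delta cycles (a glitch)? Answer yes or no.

no

t=0 Δ0: s3=1 s7=0 clk=0 s0=1 s1=1 s9=1 s2=1 s5=0 s8=0 s6=0
  Δ1: clk:0→1
  Δ2: s2:1→0, s8:0→1
  Δ3: s3:1→0, s1:1→0
  Δ4: s7:0→1
  Δ5: s3:0→1
  (5Δ to stable)
t=1 Δ0: s3=1 s7=1 clk=1 s0=1 s1=0 s9=1 s2=0 s5=0 s8=1 s6=0
  Δ1: clk:1→0
  (1Δ to stable)
t=2 Δ0: s3=1 s7=1 clk=0 s0=1 s1=0 s9=1 s2=0 s5=0 s8=1 s6=0
  Δ1: clk:0→1
  (1Δ to stable)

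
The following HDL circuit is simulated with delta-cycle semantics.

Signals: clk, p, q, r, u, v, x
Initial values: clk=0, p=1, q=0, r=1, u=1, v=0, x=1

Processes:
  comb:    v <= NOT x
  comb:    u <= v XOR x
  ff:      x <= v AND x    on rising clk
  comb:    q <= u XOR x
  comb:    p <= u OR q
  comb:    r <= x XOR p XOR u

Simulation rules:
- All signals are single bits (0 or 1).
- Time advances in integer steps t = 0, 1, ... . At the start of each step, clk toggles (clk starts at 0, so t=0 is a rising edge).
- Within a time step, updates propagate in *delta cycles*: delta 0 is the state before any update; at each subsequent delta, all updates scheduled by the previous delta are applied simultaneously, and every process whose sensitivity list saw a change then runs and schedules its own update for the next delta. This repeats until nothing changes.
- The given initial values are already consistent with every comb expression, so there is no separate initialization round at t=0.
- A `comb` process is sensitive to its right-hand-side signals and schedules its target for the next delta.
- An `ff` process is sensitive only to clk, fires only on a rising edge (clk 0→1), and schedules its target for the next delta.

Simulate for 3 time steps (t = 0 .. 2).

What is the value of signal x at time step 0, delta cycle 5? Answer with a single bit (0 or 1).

0

[bits: q,p,v,u,x,r,clk]
t=0: Δ0=0101110 Δ1=0101111 Δ2=0101011 Δ3=1110001 Δ4=0111011 Δ5=1111001 | 5Δ
t=1: Δ0=1111001 Δ1=1111000 | 1Δ
t=2: Δ0=1111000 Δ1=1111001 | 1Δ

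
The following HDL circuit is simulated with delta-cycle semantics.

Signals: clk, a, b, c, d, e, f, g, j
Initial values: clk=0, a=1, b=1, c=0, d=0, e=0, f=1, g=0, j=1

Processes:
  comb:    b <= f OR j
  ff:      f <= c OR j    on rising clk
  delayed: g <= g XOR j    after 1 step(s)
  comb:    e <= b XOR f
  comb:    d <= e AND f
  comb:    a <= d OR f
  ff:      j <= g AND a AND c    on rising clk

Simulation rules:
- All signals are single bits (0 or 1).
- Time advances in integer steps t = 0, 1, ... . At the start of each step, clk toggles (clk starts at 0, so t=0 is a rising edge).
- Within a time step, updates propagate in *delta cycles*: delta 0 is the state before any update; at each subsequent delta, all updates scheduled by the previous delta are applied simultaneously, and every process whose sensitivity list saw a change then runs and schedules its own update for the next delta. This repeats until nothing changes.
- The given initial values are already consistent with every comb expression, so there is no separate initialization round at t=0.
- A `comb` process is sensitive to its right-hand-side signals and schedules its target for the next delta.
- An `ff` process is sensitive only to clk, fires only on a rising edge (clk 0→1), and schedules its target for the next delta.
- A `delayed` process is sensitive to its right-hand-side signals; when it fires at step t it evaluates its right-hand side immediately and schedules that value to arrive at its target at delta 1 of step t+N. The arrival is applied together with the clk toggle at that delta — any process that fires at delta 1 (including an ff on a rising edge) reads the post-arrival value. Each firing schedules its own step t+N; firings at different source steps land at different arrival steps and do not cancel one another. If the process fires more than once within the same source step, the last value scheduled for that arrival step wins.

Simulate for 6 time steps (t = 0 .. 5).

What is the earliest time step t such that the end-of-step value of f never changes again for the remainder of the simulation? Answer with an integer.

t=0 Δ0: b=1 j=1 f=1 clk=0 d=0 c=0 e=0 g=0 a=1
  Δ1: clk:0→1
  Δ2: j:1→0
  (2Δ to stable)
t=1 Δ0: b=1 j=0 f=1 clk=1 d=0 c=0 e=0 g=0 a=1
  Δ1: clk:1→0
  (1Δ to stable)
t=2 Δ0: b=1 j=0 f=1 clk=0 d=0 c=0 e=0 g=0 a=1
  Δ1: clk:0→1
  Δ2: f:1→0
  Δ3: b:1→0, e:0→1, a:1→0
  Δ4: e:1→0
  (4Δ to stable)
t=3 Δ0: b=0 j=0 f=0 clk=1 d=0 c=0 e=0 g=0 a=0
  Δ1: clk:1→0
  (1Δ to stable)
t=4 Δ0: b=0 j=0 f=0 clk=0 d=0 c=0 e=0 g=0 a=0
  Δ1: clk:0→1
  (1Δ to stable)
t=5 Δ0: b=0 j=0 f=0 clk=1 d=0 c=0 e=0 g=0 a=0
  Δ1: clk:1→0
  (1Δ to stable)

2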